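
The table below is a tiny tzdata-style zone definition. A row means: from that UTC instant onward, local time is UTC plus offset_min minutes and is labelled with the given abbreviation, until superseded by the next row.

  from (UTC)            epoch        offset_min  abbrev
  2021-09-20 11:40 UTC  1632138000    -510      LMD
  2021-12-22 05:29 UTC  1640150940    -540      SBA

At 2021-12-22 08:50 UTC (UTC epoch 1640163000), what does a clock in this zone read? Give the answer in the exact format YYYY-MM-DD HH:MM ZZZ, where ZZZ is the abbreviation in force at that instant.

Query: 2021-12-22 08:50 UTC
Rule 2/2 (SBA, -09:00): 2021-12-22 05:29 UTC ≤ query < +∞
8·60 + 50 - 540 = -10 min
-10 = -1·1440 + 1430; 1430 = 23·60 + 50 → 23:50, 2021-12-22 - 1 day = 2021-12-21
→ 2021-12-21 23:50 SBA

2021-12-21 23:50 SBA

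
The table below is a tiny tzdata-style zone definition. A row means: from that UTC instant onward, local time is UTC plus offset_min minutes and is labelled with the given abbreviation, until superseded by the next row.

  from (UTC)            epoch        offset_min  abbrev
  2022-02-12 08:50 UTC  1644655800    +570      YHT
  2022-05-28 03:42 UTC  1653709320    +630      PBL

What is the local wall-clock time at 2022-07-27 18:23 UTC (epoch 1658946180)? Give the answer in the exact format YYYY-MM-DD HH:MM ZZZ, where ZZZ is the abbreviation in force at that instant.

2022-07-28 04:53 PBL

Query: 2022-07-27 18:23 UTC
Rule 2/2 (PBL, +10:30): 2022-05-28 03:42 UTC ≤ query < +∞
18·60 + 23 + 630 = 1733 min
1733 = 1·1440 + 293; 293 = 4·60 + 53 → 04:53, 2022-07-27 + 1 day = 2022-07-28
→ 2022-07-28 04:53 PBL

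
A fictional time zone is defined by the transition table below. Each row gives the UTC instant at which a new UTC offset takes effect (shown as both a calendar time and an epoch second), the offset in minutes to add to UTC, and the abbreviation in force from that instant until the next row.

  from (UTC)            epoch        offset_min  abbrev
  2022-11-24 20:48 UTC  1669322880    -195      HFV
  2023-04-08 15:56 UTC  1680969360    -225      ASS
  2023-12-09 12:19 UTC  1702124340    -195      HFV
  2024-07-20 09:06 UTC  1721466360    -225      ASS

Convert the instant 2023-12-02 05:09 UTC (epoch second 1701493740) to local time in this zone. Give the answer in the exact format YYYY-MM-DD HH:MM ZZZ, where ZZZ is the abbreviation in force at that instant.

Query: 2023-12-02 05:09 UTC
Rule 2/4 (ASS, -03:45): 2023-04-08 15:56 UTC ≤ query < 2023-12-09 12:19 UTC
5·60 + 9 - 225 = 84 min
84 = 0·1440 + 84; 84 = 1·60 + 24 → 01:24, same day
→ 2023-12-02 01:24 ASS

2023-12-02 01:24 ASS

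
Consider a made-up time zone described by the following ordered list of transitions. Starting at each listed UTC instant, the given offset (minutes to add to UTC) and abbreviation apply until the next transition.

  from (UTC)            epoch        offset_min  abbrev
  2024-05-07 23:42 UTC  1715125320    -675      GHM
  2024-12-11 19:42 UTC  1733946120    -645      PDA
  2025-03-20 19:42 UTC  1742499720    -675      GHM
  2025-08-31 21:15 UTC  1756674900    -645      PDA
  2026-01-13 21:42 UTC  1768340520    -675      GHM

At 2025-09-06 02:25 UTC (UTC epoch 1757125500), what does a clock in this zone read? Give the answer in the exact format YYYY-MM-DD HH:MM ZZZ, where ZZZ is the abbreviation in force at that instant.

2025-09-05 15:40 PDA

Query: 2025-09-06 02:25 UTC
Rule 4/5 (PDA, -10:45): 2025-08-31 21:15 UTC ≤ query < 2026-01-13 21:42 UTC
2·60 + 25 - 645 = -500 min
-500 = -1·1440 + 940; 940 = 15·60 + 40 → 15:40, 2025-09-06 - 1 day = 2025-09-05
→ 2025-09-05 15:40 PDA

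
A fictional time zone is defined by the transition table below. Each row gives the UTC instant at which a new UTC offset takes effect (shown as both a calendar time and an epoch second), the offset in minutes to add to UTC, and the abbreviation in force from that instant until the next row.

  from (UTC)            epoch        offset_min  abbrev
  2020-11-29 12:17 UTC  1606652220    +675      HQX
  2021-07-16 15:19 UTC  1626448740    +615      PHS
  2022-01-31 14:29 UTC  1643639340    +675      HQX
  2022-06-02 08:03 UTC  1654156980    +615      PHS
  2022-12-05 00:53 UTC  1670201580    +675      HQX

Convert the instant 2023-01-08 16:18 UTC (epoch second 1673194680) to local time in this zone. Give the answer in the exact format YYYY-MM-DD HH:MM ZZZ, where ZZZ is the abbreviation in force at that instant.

2023-01-09 03:33 HQX

Query: 2023-01-08 16:18 UTC
Rule 5/5 (HQX, +11:15): 2022-12-05 00:53 UTC ≤ query < +∞
16·60 + 18 + 675 = 1653 min
1653 = 1·1440 + 213; 213 = 3·60 + 33 → 03:33, 2023-01-08 + 1 day = 2023-01-09
→ 2023-01-09 03:33 HQX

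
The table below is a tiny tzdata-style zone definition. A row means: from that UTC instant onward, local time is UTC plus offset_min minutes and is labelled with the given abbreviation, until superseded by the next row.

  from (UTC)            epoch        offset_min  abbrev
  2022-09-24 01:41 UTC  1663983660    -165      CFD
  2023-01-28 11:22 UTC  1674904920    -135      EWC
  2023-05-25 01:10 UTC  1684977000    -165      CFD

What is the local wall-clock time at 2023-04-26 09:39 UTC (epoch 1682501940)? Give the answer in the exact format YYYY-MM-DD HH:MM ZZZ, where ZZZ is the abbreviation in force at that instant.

2023-04-26 07:24 EWC

Query: 2023-04-26 09:39 UTC
Rule 2/3 (EWC, -02:15): 2023-01-28 11:22 UTC ≤ query < 2023-05-25 01:10 UTC
9·60 + 39 - 135 = 444 min
444 = 0·1440 + 444; 444 = 7·60 + 24 → 07:24, same day
→ 2023-04-26 07:24 EWC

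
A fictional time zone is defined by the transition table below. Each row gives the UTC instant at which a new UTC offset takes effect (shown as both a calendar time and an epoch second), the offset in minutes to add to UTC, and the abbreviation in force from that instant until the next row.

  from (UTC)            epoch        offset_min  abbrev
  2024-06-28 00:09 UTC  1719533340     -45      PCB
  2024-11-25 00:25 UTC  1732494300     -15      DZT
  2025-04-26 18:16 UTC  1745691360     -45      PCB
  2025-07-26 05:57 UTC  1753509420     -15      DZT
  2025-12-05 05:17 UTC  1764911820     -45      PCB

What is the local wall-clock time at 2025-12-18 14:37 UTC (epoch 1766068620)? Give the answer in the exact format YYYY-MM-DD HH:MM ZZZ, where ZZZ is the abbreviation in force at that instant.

Query: 2025-12-18 14:37 UTC
Rule 5/5 (PCB, -00:45): 2025-12-05 05:17 UTC ≤ query < +∞
14·60 + 37 - 45 = 832 min
832 = 0·1440 + 832; 832 = 13·60 + 52 → 13:52, same day
→ 2025-12-18 13:52 PCB

2025-12-18 13:52 PCB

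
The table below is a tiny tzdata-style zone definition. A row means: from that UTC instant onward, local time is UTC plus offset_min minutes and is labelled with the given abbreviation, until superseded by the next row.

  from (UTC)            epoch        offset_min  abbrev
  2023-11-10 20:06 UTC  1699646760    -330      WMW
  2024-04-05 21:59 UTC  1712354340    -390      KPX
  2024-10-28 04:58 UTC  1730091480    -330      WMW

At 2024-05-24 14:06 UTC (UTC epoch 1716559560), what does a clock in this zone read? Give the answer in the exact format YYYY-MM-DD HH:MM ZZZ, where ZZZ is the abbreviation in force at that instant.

Query: 2024-05-24 14:06 UTC
Rule 2/3 (KPX, -06:30): 2024-04-05 21:59 UTC ≤ query < 2024-10-28 04:58 UTC
14·60 + 6 - 390 = 456 min
456 = 0·1440 + 456; 456 = 7·60 + 36 → 07:36, same day
→ 2024-05-24 07:36 KPX

2024-05-24 07:36 KPX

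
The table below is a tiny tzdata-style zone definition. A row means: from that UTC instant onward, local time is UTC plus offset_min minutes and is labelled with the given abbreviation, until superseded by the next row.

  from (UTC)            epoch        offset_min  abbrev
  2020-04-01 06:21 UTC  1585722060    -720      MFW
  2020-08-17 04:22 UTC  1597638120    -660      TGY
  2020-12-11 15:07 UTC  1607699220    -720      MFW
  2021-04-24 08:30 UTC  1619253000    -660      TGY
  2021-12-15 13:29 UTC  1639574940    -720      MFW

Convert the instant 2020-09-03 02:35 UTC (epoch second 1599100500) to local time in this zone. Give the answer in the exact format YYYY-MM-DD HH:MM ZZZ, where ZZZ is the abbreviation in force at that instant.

Query: 2020-09-03 02:35 UTC
Rule 2/5 (TGY, -11:00): 2020-08-17 04:22 UTC ≤ query < 2020-12-11 15:07 UTC
2·60 + 35 - 660 = -505 min
-505 = -1·1440 + 935; 935 = 15·60 + 35 → 15:35, 2020-09-03 - 1 day = 2020-09-02
→ 2020-09-02 15:35 TGY

2020-09-02 15:35 TGY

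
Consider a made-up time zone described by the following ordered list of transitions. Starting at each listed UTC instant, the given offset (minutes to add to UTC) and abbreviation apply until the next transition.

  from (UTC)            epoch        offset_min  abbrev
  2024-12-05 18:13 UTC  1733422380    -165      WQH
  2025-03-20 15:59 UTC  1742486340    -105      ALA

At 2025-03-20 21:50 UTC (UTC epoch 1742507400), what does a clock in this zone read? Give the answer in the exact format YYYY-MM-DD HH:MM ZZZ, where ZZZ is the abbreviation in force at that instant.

Query: 2025-03-20 21:50 UTC
Rule 2/2 (ALA, -01:45): 2025-03-20 15:59 UTC ≤ query < +∞
21·60 + 50 - 105 = 1205 min
1205 = 0·1440 + 1205; 1205 = 20·60 + 5 → 20:05, same day
→ 2025-03-20 20:05 ALA

2025-03-20 20:05 ALA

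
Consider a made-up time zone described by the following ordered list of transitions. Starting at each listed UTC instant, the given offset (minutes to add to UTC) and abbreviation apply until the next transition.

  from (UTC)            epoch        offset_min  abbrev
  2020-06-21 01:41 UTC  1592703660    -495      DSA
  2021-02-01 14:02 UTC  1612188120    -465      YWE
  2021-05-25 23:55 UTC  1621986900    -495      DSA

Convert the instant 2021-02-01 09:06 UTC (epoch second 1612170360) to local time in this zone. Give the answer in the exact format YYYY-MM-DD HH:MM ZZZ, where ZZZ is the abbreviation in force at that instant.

2021-02-01 00:51 DSA

Query: 2021-02-01 09:06 UTC
Rule 1/3 (DSA, -08:15): 2020-06-21 01:41 UTC ≤ query < 2021-02-01 14:02 UTC
9·60 + 6 - 495 = 51 min
51 = 0·1440 + 51; 51 = 0·60 + 51 → 00:51, same day
→ 2021-02-01 00:51 DSA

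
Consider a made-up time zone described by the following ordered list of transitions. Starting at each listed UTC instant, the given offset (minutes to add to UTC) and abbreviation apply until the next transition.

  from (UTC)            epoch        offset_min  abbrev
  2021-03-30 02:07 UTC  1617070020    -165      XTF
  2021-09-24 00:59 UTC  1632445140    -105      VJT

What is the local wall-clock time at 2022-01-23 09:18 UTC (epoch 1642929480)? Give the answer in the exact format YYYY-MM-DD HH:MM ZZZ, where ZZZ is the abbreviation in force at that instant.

2022-01-23 07:33 VJT

Query: 2022-01-23 09:18 UTC
Rule 2/2 (VJT, -01:45): 2021-09-24 00:59 UTC ≤ query < +∞
9·60 + 18 - 105 = 453 min
453 = 0·1440 + 453; 453 = 7·60 + 33 → 07:33, same day
→ 2022-01-23 07:33 VJT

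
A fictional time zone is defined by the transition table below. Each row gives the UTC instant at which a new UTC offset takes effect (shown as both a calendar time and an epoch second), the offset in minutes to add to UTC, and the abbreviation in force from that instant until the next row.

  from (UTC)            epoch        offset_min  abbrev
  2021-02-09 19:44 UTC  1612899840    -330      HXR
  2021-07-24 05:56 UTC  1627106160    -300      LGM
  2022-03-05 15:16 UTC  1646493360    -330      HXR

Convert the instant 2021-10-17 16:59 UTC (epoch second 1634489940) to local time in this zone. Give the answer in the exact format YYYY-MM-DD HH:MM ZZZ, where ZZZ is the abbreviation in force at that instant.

2021-10-17 11:59 LGM

Query: 2021-10-17 16:59 UTC
Rule 2/3 (LGM, -05:00): 2021-07-24 05:56 UTC ≤ query < 2022-03-05 15:16 UTC
16·60 + 59 - 300 = 719 min
719 = 0·1440 + 719; 719 = 11·60 + 59 → 11:59, same day
→ 2021-10-17 11:59 LGM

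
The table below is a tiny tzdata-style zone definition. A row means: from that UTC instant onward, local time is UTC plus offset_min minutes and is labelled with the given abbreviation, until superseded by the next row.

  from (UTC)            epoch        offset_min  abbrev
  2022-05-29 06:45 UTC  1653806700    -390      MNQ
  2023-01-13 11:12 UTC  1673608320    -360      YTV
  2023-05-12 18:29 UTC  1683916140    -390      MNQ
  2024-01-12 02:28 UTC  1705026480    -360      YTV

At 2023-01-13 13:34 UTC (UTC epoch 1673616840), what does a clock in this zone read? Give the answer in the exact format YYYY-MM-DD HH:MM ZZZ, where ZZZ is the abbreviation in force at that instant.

2023-01-13 07:34 YTV

Query: 2023-01-13 13:34 UTC
Rule 2/4 (YTV, -06:00): 2023-01-13 11:12 UTC ≤ query < 2023-05-12 18:29 UTC
13·60 + 34 - 360 = 454 min
454 = 0·1440 + 454; 454 = 7·60 + 34 → 07:34, same day
→ 2023-01-13 07:34 YTV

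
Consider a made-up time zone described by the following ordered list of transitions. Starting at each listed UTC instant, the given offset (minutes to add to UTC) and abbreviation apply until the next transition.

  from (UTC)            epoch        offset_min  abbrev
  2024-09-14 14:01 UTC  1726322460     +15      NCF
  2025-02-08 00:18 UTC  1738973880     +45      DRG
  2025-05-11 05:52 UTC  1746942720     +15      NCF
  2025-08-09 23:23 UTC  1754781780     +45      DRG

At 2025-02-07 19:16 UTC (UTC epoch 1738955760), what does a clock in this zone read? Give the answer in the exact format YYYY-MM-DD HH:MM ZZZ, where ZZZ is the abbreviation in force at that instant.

2025-02-07 19:31 NCF

Query: 2025-02-07 19:16 UTC
Rule 1/4 (NCF, +00:15): 2024-09-14 14:01 UTC ≤ query < 2025-02-08 00:18 UTC
19·60 + 16 + 15 = 1171 min
1171 = 0·1440 + 1171; 1171 = 19·60 + 31 → 19:31, same day
→ 2025-02-07 19:31 NCF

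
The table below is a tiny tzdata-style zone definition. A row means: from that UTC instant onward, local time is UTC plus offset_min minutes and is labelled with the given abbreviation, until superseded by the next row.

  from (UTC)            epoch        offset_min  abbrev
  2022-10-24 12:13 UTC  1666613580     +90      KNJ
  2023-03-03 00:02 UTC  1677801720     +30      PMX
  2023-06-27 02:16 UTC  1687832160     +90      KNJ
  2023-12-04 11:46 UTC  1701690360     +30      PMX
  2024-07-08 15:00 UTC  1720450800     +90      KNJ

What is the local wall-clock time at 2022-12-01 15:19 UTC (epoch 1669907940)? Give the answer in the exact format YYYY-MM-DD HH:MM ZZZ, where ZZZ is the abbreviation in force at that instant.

2022-12-01 16:49 KNJ

Query: 2022-12-01 15:19 UTC
Rule 1/5 (KNJ, +01:30): 2022-10-24 12:13 UTC ≤ query < 2023-03-03 00:02 UTC
15·60 + 19 + 90 = 1009 min
1009 = 0·1440 + 1009; 1009 = 16·60 + 49 → 16:49, same day
→ 2022-12-01 16:49 KNJ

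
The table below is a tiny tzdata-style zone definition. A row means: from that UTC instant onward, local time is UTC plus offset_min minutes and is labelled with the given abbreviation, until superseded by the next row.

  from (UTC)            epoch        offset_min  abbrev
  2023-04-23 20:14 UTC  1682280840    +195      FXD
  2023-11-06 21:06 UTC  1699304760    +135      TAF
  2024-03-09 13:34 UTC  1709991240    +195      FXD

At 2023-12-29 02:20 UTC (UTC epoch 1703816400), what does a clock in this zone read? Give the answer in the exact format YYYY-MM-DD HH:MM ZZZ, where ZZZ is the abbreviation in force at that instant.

Query: 2023-12-29 02:20 UTC
Rule 2/3 (TAF, +02:15): 2023-11-06 21:06 UTC ≤ query < 2024-03-09 13:34 UTC
2·60 + 20 + 135 = 275 min
275 = 0·1440 + 275; 275 = 4·60 + 35 → 04:35, same day
→ 2023-12-29 04:35 TAF

2023-12-29 04:35 TAF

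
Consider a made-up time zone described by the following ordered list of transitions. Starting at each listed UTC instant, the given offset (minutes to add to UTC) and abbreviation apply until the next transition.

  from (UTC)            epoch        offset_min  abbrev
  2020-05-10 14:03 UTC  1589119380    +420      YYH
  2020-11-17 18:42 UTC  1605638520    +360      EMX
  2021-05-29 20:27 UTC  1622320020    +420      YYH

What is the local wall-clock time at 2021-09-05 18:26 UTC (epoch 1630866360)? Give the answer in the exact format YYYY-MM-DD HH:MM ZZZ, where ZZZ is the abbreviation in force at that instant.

2021-09-06 01:26 YYH

Query: 2021-09-05 18:26 UTC
Rule 3/3 (YYH, +07:00): 2021-05-29 20:27 UTC ≤ query < +∞
18·60 + 26 + 420 = 1526 min
1526 = 1·1440 + 86; 86 = 1·60 + 26 → 01:26, 2021-09-05 + 1 day = 2021-09-06
→ 2021-09-06 01:26 YYH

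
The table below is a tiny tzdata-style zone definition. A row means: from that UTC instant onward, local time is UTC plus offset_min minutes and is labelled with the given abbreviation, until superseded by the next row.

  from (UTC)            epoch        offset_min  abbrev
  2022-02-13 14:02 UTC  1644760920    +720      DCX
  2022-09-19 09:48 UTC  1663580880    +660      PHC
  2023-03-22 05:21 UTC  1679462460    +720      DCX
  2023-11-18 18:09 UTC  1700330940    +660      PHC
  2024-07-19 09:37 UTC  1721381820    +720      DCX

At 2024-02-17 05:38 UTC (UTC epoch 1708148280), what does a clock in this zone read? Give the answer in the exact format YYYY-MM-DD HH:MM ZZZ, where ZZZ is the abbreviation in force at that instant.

2024-02-17 16:38 PHC

Query: 2024-02-17 05:38 UTC
Rule 4/5 (PHC, +11:00): 2023-11-18 18:09 UTC ≤ query < 2024-07-19 09:37 UTC
5·60 + 38 + 660 = 998 min
998 = 0·1440 + 998; 998 = 16·60 + 38 → 16:38, same day
→ 2024-02-17 16:38 PHC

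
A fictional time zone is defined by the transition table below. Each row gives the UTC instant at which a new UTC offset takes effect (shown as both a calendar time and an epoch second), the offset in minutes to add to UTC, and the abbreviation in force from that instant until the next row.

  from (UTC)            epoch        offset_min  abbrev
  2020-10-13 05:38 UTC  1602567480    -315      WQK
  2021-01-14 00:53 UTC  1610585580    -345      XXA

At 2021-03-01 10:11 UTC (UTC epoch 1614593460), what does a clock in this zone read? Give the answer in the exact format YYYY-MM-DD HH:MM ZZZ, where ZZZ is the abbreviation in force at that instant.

Query: 2021-03-01 10:11 UTC
Rule 2/2 (XXA, -05:45): 2021-01-14 00:53 UTC ≤ query < +∞
10·60 + 11 - 345 = 266 min
266 = 0·1440 + 266; 266 = 4·60 + 26 → 04:26, same day
→ 2021-03-01 04:26 XXA

2021-03-01 04:26 XXA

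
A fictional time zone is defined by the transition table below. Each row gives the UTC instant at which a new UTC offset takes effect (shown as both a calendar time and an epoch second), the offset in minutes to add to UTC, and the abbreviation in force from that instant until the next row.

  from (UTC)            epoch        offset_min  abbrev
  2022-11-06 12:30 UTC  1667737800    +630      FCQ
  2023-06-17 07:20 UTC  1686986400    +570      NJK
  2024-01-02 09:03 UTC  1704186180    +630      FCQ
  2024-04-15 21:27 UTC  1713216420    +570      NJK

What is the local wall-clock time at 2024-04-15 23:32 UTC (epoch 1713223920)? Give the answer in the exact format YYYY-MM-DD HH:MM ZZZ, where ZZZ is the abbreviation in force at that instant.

2024-04-16 09:02 NJK

Query: 2024-04-15 23:32 UTC
Rule 4/4 (NJK, +09:30): 2024-04-15 21:27 UTC ≤ query < +∞
23·60 + 32 + 570 = 1982 min
1982 = 1·1440 + 542; 542 = 9·60 + 2 → 09:02, 2024-04-15 + 1 day = 2024-04-16
→ 2024-04-16 09:02 NJK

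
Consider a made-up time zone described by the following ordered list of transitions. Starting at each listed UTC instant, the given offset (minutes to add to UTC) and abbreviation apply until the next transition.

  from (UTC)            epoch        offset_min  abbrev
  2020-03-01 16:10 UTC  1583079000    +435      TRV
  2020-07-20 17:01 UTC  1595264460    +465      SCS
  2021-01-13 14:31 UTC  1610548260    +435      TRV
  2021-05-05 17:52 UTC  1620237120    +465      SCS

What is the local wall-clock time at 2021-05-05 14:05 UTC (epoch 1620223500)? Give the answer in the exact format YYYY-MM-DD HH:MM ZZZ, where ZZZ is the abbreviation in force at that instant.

2021-05-05 21:20 TRV

Query: 2021-05-05 14:05 UTC
Rule 3/4 (TRV, +07:15): 2021-01-13 14:31 UTC ≤ query < 2021-05-05 17:52 UTC
14·60 + 5 + 435 = 1280 min
1280 = 0·1440 + 1280; 1280 = 21·60 + 20 → 21:20, same day
→ 2021-05-05 21:20 TRV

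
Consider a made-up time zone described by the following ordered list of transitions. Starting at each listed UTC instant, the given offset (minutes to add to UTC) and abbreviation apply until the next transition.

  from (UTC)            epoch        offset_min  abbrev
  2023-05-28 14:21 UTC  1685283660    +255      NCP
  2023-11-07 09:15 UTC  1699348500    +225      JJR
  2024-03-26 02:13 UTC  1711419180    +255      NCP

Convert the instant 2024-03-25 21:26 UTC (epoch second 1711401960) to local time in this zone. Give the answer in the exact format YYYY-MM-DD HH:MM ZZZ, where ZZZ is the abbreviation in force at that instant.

Query: 2024-03-25 21:26 UTC
Rule 2/3 (JJR, +03:45): 2023-11-07 09:15 UTC ≤ query < 2024-03-26 02:13 UTC
21·60 + 26 + 225 = 1511 min
1511 = 1·1440 + 71; 71 = 1·60 + 11 → 01:11, 2024-03-25 + 1 day = 2024-03-26
→ 2024-03-26 01:11 JJR

2024-03-26 01:11 JJR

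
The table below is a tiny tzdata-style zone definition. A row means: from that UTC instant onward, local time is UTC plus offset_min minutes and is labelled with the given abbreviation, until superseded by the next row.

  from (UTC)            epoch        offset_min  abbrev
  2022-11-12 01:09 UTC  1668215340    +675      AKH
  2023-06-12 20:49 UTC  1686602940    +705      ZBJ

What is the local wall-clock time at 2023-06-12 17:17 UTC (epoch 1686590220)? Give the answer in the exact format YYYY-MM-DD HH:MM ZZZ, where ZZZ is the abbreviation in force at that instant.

2023-06-13 04:32 AKH

Query: 2023-06-12 17:17 UTC
Rule 1/2 (AKH, +11:15): 2022-11-12 01:09 UTC ≤ query < 2023-06-12 20:49 UTC
17·60 + 17 + 675 = 1712 min
1712 = 1·1440 + 272; 272 = 4·60 + 32 → 04:32, 2023-06-12 + 1 day = 2023-06-13
→ 2023-06-13 04:32 AKH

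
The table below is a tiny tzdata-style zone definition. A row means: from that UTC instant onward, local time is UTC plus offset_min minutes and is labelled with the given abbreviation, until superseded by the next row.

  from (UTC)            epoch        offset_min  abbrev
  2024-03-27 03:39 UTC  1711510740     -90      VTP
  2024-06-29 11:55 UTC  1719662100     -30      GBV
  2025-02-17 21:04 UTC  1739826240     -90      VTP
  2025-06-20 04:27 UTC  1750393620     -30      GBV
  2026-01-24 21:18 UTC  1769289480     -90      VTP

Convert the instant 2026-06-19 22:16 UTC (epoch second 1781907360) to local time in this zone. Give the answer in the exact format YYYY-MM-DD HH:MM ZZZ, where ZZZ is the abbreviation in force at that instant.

Query: 2026-06-19 22:16 UTC
Rule 5/5 (VTP, -01:30): 2026-01-24 21:18 UTC ≤ query < +∞
22·60 + 16 - 90 = 1246 min
1246 = 0·1440 + 1246; 1246 = 20·60 + 46 → 20:46, same day
→ 2026-06-19 20:46 VTP

2026-06-19 20:46 VTP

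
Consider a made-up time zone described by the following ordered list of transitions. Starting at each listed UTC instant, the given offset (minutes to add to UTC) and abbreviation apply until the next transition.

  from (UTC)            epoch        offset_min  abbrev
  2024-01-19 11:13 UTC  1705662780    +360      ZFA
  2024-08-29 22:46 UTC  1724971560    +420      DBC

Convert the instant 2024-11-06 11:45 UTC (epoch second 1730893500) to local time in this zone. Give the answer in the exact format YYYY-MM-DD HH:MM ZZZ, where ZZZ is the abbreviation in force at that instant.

Query: 2024-11-06 11:45 UTC
Rule 2/2 (DBC, +07:00): 2024-08-29 22:46 UTC ≤ query < +∞
11·60 + 45 + 420 = 1125 min
1125 = 0·1440 + 1125; 1125 = 18·60 + 45 → 18:45, same day
→ 2024-11-06 18:45 DBC

2024-11-06 18:45 DBC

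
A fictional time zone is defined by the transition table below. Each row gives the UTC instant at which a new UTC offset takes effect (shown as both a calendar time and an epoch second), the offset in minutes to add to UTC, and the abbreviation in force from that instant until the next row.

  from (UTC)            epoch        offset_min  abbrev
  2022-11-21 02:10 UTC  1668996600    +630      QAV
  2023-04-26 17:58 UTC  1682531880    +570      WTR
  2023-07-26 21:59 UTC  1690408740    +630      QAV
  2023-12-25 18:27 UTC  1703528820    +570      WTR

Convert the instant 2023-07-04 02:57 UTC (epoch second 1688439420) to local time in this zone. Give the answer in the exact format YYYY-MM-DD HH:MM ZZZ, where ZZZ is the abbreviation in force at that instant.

2023-07-04 12:27 WTR

Query: 2023-07-04 02:57 UTC
Rule 2/4 (WTR, +09:30): 2023-04-26 17:58 UTC ≤ query < 2023-07-26 21:59 UTC
2·60 + 57 + 570 = 747 min
747 = 0·1440 + 747; 747 = 12·60 + 27 → 12:27, same day
→ 2023-07-04 12:27 WTR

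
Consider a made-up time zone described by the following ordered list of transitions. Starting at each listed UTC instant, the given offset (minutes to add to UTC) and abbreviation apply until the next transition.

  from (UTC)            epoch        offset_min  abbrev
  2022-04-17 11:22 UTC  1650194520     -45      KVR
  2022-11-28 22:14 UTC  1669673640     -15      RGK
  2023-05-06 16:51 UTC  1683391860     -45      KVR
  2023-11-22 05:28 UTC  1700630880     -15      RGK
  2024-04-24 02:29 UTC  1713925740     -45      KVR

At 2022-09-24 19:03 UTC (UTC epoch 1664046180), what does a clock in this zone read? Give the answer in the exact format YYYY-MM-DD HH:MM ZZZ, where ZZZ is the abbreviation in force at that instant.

Query: 2022-09-24 19:03 UTC
Rule 1/5 (KVR, -00:45): 2022-04-17 11:22 UTC ≤ query < 2022-11-28 22:14 UTC
19·60 + 3 - 45 = 1098 min
1098 = 0·1440 + 1098; 1098 = 18·60 + 18 → 18:18, same day
→ 2022-09-24 18:18 KVR

2022-09-24 18:18 KVR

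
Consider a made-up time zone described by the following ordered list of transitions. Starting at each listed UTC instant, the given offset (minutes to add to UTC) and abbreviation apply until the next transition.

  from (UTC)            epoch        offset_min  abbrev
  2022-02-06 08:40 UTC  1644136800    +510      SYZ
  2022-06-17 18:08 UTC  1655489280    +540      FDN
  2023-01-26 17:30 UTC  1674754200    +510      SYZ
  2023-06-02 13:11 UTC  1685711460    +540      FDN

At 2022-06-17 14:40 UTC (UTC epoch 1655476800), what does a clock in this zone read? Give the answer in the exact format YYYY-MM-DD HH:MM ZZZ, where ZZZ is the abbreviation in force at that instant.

2022-06-17 23:10 SYZ

Query: 2022-06-17 14:40 UTC
Rule 1/4 (SYZ, +08:30): 2022-02-06 08:40 UTC ≤ query < 2022-06-17 18:08 UTC
14·60 + 40 + 510 = 1390 min
1390 = 0·1440 + 1390; 1390 = 23·60 + 10 → 23:10, same day
→ 2022-06-17 23:10 SYZ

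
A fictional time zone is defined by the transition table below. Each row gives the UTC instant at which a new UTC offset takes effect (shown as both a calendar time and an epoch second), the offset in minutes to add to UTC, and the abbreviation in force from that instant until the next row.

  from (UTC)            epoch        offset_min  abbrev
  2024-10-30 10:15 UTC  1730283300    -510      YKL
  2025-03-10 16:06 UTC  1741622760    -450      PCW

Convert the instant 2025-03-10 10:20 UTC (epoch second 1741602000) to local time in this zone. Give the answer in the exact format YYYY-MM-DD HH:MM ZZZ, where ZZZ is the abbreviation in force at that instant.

Query: 2025-03-10 10:20 UTC
Rule 1/2 (YKL, -08:30): 2024-10-30 10:15 UTC ≤ query < 2025-03-10 16:06 UTC
10·60 + 20 - 510 = 110 min
110 = 0·1440 + 110; 110 = 1·60 + 50 → 01:50, same day
→ 2025-03-10 01:50 YKL

2025-03-10 01:50 YKL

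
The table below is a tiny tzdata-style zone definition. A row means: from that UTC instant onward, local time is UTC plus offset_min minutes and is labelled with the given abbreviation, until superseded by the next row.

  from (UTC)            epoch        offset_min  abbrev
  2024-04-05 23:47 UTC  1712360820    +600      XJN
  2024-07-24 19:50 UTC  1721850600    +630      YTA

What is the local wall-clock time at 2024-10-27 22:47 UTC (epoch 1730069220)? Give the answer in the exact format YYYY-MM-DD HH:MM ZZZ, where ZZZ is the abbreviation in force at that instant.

2024-10-28 09:17 YTA

Query: 2024-10-27 22:47 UTC
Rule 2/2 (YTA, +10:30): 2024-07-24 19:50 UTC ≤ query < +∞
22·60 + 47 + 630 = 1997 min
1997 = 1·1440 + 557; 557 = 9·60 + 17 → 09:17, 2024-10-27 + 1 day = 2024-10-28
→ 2024-10-28 09:17 YTA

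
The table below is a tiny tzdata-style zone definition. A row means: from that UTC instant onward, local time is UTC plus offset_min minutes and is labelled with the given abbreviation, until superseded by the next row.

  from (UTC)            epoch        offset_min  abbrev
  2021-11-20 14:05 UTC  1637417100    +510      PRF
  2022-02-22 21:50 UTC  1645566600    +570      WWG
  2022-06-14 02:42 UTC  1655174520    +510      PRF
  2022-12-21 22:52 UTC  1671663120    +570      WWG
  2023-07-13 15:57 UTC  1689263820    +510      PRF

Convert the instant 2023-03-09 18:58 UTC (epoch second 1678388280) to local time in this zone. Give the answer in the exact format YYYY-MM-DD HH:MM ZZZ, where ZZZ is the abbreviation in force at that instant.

2023-03-10 04:28 WWG

Query: 2023-03-09 18:58 UTC
Rule 4/5 (WWG, +09:30): 2022-12-21 22:52 UTC ≤ query < 2023-07-13 15:57 UTC
18·60 + 58 + 570 = 1708 min
1708 = 1·1440 + 268; 268 = 4·60 + 28 → 04:28, 2023-03-09 + 1 day = 2023-03-10
→ 2023-03-10 04:28 WWG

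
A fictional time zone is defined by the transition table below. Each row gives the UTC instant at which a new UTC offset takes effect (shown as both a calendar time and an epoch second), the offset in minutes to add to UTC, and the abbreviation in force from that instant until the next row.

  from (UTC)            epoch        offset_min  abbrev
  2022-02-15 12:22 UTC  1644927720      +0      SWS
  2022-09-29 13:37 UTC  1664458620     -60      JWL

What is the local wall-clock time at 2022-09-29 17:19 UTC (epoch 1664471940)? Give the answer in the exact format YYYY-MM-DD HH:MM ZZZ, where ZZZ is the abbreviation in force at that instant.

2022-09-29 16:19 JWL

Query: 2022-09-29 17:19 UTC
Rule 2/2 (JWL, -01:00): 2022-09-29 13:37 UTC ≤ query < +∞
17·60 + 19 - 60 = 979 min
979 = 0·1440 + 979; 979 = 16·60 + 19 → 16:19, same day
→ 2022-09-29 16:19 JWL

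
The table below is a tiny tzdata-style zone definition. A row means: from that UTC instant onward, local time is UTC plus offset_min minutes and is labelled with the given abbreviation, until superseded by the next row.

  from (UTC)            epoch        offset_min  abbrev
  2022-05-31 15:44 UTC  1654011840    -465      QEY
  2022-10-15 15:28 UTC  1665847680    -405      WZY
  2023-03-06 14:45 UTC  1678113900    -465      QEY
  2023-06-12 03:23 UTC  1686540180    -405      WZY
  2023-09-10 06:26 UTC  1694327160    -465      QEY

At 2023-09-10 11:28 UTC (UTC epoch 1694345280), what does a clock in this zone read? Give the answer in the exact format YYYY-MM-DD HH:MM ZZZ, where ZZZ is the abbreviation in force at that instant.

Query: 2023-09-10 11:28 UTC
Rule 5/5 (QEY, -07:45): 2023-09-10 06:26 UTC ≤ query < +∞
11·60 + 28 - 465 = 223 min
223 = 0·1440 + 223; 223 = 3·60 + 43 → 03:43, same day
→ 2023-09-10 03:43 QEY

2023-09-10 03:43 QEY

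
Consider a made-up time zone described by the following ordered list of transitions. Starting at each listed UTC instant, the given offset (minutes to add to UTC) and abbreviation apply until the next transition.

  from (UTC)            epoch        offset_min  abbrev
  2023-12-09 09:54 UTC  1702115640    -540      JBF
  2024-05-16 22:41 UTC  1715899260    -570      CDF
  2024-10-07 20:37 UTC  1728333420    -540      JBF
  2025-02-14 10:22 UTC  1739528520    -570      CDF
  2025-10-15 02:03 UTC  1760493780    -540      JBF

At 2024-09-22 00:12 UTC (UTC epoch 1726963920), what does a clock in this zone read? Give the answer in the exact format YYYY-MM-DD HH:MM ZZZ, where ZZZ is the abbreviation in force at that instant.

Query: 2024-09-22 00:12 UTC
Rule 2/5 (CDF, -09:30): 2024-05-16 22:41 UTC ≤ query < 2024-10-07 20:37 UTC
0·60 + 12 - 570 = -558 min
-558 = -1·1440 + 882; 882 = 14·60 + 42 → 14:42, 2024-09-22 - 1 day = 2024-09-21
→ 2024-09-21 14:42 CDF

2024-09-21 14:42 CDF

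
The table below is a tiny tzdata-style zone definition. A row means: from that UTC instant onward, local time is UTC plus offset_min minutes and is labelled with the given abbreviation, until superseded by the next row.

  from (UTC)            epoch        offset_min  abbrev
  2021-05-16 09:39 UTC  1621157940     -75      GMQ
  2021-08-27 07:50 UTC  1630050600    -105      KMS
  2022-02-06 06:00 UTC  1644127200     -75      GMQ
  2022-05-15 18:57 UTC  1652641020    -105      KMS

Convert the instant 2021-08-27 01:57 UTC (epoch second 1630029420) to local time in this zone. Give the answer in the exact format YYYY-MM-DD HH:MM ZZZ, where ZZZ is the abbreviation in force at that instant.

Query: 2021-08-27 01:57 UTC
Rule 1/4 (GMQ, -01:15): 2021-05-16 09:39 UTC ≤ query < 2021-08-27 07:50 UTC
1·60 + 57 - 75 = 42 min
42 = 0·1440 + 42; 42 = 0·60 + 42 → 00:42, same day
→ 2021-08-27 00:42 GMQ

2021-08-27 00:42 GMQ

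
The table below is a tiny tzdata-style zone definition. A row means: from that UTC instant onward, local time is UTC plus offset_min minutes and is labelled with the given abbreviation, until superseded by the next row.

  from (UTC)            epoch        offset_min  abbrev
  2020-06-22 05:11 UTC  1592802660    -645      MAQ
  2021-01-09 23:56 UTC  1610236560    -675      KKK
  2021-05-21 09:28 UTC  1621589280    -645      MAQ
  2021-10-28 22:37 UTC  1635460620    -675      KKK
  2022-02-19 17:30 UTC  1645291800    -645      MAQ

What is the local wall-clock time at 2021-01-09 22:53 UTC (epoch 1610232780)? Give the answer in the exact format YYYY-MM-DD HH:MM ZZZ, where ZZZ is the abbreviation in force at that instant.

2021-01-09 12:08 MAQ

Query: 2021-01-09 22:53 UTC
Rule 1/5 (MAQ, -10:45): 2020-06-22 05:11 UTC ≤ query < 2021-01-09 23:56 UTC
22·60 + 53 - 645 = 728 min
728 = 0·1440 + 728; 728 = 12·60 + 8 → 12:08, same day
→ 2021-01-09 12:08 MAQ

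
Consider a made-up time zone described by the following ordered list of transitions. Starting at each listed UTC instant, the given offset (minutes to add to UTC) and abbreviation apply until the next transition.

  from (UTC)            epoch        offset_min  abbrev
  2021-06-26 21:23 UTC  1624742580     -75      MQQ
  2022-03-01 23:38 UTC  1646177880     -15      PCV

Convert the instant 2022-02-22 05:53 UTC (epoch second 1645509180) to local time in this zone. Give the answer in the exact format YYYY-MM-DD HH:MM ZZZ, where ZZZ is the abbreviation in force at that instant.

Query: 2022-02-22 05:53 UTC
Rule 1/2 (MQQ, -01:15): 2021-06-26 21:23 UTC ≤ query < 2022-03-01 23:38 UTC
5·60 + 53 - 75 = 278 min
278 = 0·1440 + 278; 278 = 4·60 + 38 → 04:38, same day
→ 2022-02-22 04:38 MQQ

2022-02-22 04:38 MQQ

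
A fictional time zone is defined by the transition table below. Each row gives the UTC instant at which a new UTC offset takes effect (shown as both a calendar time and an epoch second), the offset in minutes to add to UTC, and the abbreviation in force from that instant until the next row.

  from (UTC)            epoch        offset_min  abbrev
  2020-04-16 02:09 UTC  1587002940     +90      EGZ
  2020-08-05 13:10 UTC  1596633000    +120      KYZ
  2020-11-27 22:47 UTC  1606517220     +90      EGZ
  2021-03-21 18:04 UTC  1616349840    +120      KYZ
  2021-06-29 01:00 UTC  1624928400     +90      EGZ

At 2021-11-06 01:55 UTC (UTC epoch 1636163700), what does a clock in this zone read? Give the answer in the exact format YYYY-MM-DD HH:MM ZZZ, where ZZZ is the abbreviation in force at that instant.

2021-11-06 03:25 EGZ

Query: 2021-11-06 01:55 UTC
Rule 5/5 (EGZ, +01:30): 2021-06-29 01:00 UTC ≤ query < +∞
1·60 + 55 + 90 = 205 min
205 = 0·1440 + 205; 205 = 3·60 + 25 → 03:25, same day
→ 2021-11-06 03:25 EGZ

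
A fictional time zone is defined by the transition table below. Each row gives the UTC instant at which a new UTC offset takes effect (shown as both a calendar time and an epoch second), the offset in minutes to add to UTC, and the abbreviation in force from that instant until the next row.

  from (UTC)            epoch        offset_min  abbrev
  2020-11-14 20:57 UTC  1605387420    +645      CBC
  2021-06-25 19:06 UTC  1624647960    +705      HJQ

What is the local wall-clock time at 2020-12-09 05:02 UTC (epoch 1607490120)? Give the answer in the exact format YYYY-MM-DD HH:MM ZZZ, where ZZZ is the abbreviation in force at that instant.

2020-12-09 15:47 CBC

Query: 2020-12-09 05:02 UTC
Rule 1/2 (CBC, +10:45): 2020-11-14 20:57 UTC ≤ query < 2021-06-25 19:06 UTC
5·60 + 2 + 645 = 947 min
947 = 0·1440 + 947; 947 = 15·60 + 47 → 15:47, same day
→ 2020-12-09 15:47 CBC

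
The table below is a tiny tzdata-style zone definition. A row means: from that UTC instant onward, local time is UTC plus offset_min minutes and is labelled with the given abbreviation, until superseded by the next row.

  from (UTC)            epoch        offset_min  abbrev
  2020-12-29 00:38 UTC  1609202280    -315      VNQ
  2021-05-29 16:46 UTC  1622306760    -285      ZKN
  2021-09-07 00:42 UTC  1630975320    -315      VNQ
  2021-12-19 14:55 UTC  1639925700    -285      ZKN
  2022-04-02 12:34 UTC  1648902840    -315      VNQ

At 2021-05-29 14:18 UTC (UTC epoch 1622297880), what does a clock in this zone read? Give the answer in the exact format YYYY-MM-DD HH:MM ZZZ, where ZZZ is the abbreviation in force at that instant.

2021-05-29 09:03 VNQ

Query: 2021-05-29 14:18 UTC
Rule 1/5 (VNQ, -05:15): 2020-12-29 00:38 UTC ≤ query < 2021-05-29 16:46 UTC
14·60 + 18 - 315 = 543 min
543 = 0·1440 + 543; 543 = 9·60 + 3 → 09:03, same day
→ 2021-05-29 09:03 VNQ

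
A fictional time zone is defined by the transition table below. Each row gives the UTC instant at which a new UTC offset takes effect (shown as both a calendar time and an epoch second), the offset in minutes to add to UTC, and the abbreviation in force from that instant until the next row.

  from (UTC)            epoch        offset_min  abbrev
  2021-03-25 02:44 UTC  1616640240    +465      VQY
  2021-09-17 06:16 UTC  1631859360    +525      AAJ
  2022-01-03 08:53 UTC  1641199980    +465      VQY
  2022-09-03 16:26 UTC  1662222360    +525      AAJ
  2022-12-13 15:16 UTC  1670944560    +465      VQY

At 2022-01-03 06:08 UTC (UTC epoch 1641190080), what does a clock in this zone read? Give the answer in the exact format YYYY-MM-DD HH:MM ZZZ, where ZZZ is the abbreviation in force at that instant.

Query: 2022-01-03 06:08 UTC
Rule 2/5 (AAJ, +08:45): 2021-09-17 06:16 UTC ≤ query < 2022-01-03 08:53 UTC
6·60 + 8 + 525 = 893 min
893 = 0·1440 + 893; 893 = 14·60 + 53 → 14:53, same day
→ 2022-01-03 14:53 AAJ

2022-01-03 14:53 AAJ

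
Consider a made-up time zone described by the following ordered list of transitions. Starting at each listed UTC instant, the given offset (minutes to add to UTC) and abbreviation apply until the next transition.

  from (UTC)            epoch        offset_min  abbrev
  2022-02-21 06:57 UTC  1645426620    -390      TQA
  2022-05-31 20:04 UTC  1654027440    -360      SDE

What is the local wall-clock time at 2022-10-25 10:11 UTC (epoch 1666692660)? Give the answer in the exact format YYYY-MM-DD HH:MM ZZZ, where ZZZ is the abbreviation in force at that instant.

2022-10-25 04:11 SDE

Query: 2022-10-25 10:11 UTC
Rule 2/2 (SDE, -06:00): 2022-05-31 20:04 UTC ≤ query < +∞
10·60 + 11 - 360 = 251 min
251 = 0·1440 + 251; 251 = 4·60 + 11 → 04:11, same day
→ 2022-10-25 04:11 SDE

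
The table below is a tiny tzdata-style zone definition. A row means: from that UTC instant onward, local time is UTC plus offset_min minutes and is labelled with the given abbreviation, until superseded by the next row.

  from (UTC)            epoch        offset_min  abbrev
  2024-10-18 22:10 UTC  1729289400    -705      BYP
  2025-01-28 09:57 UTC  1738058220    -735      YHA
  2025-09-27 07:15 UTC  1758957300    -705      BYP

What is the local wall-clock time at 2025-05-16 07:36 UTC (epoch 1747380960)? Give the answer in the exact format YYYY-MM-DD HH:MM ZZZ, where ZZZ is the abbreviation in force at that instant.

Query: 2025-05-16 07:36 UTC
Rule 2/3 (YHA, -12:15): 2025-01-28 09:57 UTC ≤ query < 2025-09-27 07:15 UTC
7·60 + 36 - 735 = -279 min
-279 = -1·1440 + 1161; 1161 = 19·60 + 21 → 19:21, 2025-05-16 - 1 day = 2025-05-15
→ 2025-05-15 19:21 YHA

2025-05-15 19:21 YHA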